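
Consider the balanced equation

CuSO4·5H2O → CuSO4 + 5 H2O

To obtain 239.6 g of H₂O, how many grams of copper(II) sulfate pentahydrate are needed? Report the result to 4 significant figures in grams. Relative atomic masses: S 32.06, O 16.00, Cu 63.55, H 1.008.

M(H2O) = 2(1.008) + 16.00 = 18.016 g/mol.
M(CuSO4·5H2O) = 63.55 + 32.06 + 9(16.00) + 10(1.008) = 249.69 g/mol.
n(H2O) = 239.60 g / 18.016 g/mol = 13.299 mol.
From the equation the H2O:CuSO4·5H2O mole ratio is 5:1, so n(CuSO4·5H2O) = 13.299 × 1/5 = 2.6599 mol.
Mass of CuSO4·5H2O = 2.6599 mol × 249.69 g/mol = 664.14 g.

664.1 g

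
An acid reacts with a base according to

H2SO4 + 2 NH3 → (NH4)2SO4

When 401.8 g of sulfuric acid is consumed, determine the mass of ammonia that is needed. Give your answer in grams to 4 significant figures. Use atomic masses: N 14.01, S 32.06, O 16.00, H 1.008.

139.6 g

M(H2SO4) = 2(1.008) + 32.06 + 4(16.00) = 98.076 g/mol.
M(NH3) = 14.01 + 3(1.008) = 17.034 g/mol.
n(H2SO4) = 401.80 g / 98.076 g/mol = 4.0968 mol.
From the equation the H2SO4:NH3 mole ratio is 1:2, so n(NH3) = 4.0968 × 2/1 = 8.1936 mol.
Mass of NH3 = 8.1936 mol × 17.034 g/mol = 139.57 g.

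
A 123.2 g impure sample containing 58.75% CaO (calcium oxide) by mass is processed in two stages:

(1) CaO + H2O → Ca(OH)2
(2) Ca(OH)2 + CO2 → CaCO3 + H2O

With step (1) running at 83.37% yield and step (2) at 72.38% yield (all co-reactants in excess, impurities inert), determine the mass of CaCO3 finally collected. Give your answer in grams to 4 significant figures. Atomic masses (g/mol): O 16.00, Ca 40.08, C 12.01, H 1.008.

77.95 g

Pure CaO = 123.2 × 0.5875 = 72.380 g.
M(CaO) = 40.08 + 16.00 = 56.08 g/mol.
M(CaCO3) = 40.08 + 12.01 + 3(16.00) = 100.09 g/mol.
n(CaO) = 72.380 / 56.08 = 1.2907 mol.
Step 1 (CaO:Ca(OH)2 = 1:1): theoretical n(Ca(OH)2) = 1.2907 mol; at 83.37% yield, n(Ca(OH)2) = 1.0760 mol.
Step 2 (Ca(OH)2:CaCO3 = 1:1): theoretical n(CaCO3) = 1.0760 mol, so theoretical mass = 1.0760 × 100.09 = 107.70 g.
At 72.38% yield, actual mass of CaCO3 = 107.70 × 0.7238 = 77.952 g.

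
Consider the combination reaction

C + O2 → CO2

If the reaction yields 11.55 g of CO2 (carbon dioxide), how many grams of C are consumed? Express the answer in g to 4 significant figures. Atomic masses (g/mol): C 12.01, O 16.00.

3.152 g

M(CO2) = 12.01 + 2(16.00) = 44.01 g/mol.
M(C) = 12.01 g/mol.
n(CO2) = 11.550 g / 44.01 g/mol = 0.26244 mol.
From the equation the CO2:C mole ratio is 1:1, so n(C) = 0.26244 × 1/1 = 0.26244 mol.
Mass of C = 0.26244 mol × 12.01 g/mol = 3.1519 g.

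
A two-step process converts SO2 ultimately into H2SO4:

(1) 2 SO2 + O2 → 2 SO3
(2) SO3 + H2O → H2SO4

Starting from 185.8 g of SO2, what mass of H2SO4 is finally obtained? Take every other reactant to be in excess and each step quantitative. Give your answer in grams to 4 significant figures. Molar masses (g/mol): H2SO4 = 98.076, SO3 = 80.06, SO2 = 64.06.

284.5 g

n(SO2) = 185.80 / 64.06 = 2.9004 mol.
Step 1 gives a 2:2 ratio of SO2 to SO3, so n(SO3) = 2.9004 mol.
In step 2 the SO3:H2SO4 ratio is 1:1, so n(H2SO4) = 2.9004 mol.
Mass of H2SO4 = 2.9004 × 98.076 = 284.46 g.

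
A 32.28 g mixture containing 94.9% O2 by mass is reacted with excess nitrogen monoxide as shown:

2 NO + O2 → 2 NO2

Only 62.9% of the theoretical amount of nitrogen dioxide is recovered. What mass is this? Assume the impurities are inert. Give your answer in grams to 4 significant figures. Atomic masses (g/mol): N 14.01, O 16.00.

Pure O2 available = 32.28 g × 0.949 = 30.634 g.
M(O2) = 2(16.00) = 32.00 g/mol.
M(NO2) = 14.01 + 2(16.00) = 46.01 g/mol.
n(O2) = 30.634 g / 32.00 g/mol = 0.95730 mol.
From the equation the O2:NO2 mole ratio is 1:2, so n(NO2) = 0.95730 × 2/1 = 1.9146 mol.
Mass of NO2 = 1.9146 mol × 46.01 g/mol = 88.091 g.
Actual mass collected = 88.091 g × 0.629 = 55.409 g.

55.41 g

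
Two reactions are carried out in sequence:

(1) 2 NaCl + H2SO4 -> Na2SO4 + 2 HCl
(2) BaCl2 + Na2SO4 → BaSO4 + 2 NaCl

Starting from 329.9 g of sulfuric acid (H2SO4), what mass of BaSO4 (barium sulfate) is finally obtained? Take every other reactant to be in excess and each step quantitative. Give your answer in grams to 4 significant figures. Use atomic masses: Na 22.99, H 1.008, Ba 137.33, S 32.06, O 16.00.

M(H2SO4) = 2(1.008) + 32.06 + 4(16.00) = 98.076 g/mol.
M(BaSO4) = 137.33 + 32.06 + 4(16.00) = 233.39 g/mol.
n(H2SO4) = 329.90 / 98.076 = 3.3637 mol.
Step 1 gives a 1:1 ratio of H2SO4 to Na2SO4, so n(Na2SO4) = 3.3637 mol.
In step 2 the Na2SO4:BaSO4 ratio is 1:1, so n(BaSO4) = 3.3637 mol.
Mass of BaSO4 = 3.3637 × 233.39 = 785.06 g.

785.1 g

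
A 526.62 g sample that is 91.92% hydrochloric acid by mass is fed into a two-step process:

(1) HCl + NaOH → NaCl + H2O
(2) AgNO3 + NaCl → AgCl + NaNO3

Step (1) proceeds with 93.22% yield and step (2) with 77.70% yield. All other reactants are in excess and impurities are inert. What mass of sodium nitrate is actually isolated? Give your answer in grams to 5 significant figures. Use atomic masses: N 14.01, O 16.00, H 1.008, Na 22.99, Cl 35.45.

817.45 g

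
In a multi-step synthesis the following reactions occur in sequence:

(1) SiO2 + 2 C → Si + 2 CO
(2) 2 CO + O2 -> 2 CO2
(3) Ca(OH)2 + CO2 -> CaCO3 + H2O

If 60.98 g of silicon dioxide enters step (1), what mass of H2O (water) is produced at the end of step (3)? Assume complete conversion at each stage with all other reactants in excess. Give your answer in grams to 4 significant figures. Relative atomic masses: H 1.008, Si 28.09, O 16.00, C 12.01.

M(SiO2) = 28.09 + 2(16.00) = 60.09 g/mol.
M(H2O) = 2(1.008) + 16.00 = 18.016 g/mol.
n(SiO2) = 60.98 / 60.09 = 1.0148 mol.
Reaction (1): SiO2→CO ratio 1:2 ⇒ n(CO) = 2.0296 mol.
Reaction (2): CO→CO2 ratio 2:2 ⇒ n(CO2) = 2.0296 mol.
Reaction (3): CO2→H2O ratio 1:1 ⇒ n(H2O) = 2.0296 mol.
Mass of H2O = 2.0296 × 18.016 = 36.566 g.

36.57 g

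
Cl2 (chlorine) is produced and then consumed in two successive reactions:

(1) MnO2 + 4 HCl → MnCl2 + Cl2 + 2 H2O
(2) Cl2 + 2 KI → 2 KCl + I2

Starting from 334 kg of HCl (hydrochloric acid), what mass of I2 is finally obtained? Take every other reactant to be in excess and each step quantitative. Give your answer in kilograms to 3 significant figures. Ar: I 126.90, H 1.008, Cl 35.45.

581 kg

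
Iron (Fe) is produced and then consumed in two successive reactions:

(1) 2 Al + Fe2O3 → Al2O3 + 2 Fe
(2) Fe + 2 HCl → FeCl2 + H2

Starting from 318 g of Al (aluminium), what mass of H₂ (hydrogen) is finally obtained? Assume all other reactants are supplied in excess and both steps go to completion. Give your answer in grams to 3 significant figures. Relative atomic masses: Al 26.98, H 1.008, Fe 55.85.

M(Al) = 26.98 g/mol.
M(H2) = 2(1.008) = 2.016 g/mol.
n(Al) = 318.0 / 26.98 = 11.79 mol.
Step 1 gives a 2:2 ratio of Al to Fe, so n(Fe) = 11.79 mol.
In step 2 the Fe:H2 ratio is 1:1, so n(H2) = 11.79 mol.
Mass of H2 = 11.79 × 2.016 = 23.76 g.

23.8 g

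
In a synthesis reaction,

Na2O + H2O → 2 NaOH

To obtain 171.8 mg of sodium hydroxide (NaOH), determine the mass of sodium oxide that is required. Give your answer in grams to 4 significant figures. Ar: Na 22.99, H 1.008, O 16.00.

0.1331 g

M(NaOH) = 22.99 + 16.00 + 1.008 = 39.998 g/mol.
M(Na2O) = 2(22.99) + 16.00 = 61.98 g/mol.
Convert: 171.8 mg = 0.17180 g.
n(NaOH) = 0.17180 g / 39.998 g/mol = 0.0042952 mol.
From the equation the NaOH:Na2O mole ratio is 2:1, so n(Na2O) = 0.0042952 × 1/2 = 0.0021476 mol.
Mass of Na2O = 0.0021476 mol × 61.98 g/mol = 0.13311 g.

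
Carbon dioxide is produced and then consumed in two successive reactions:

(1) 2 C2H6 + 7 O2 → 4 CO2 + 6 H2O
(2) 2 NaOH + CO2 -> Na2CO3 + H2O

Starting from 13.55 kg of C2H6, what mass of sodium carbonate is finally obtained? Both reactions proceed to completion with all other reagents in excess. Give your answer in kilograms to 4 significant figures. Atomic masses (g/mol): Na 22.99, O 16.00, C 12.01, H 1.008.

95.53 kg

M(C2H6) = 2(12.01) + 6(1.008) = 30.068 g/mol.
M(Na2CO3) = 2(22.99) + 12.01 + 3(16.00) = 105.99 g/mol.
13.55 kg = 13550 g.
n(C2H6) = 13550 / 30.068 = 450.65 mol.
Step 1 gives a 2:4 ratio of C2H6 to CO2, so n(CO2) = 901.29 mol.
In step 2 the CO2:Na2CO3 ratio is 1:1, so n(Na2CO3) = 901.29 mol.
Mass of Na2CO3 = 901.29 × 105.99 = 95528 g = 95.53 kg.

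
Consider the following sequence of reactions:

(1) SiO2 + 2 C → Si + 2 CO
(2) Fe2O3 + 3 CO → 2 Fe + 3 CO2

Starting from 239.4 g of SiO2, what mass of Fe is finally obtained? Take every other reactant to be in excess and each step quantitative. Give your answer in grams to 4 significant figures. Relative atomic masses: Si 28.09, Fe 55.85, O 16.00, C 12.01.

M(SiO2) = 28.09 + 2(16.00) = 60.09 g/mol.
M(Fe) = 55.85 g/mol.
n(SiO2) = 239.40 / 60.09 = 3.9840 mol.
Step 1 gives a 1:2 ratio of SiO2 to CO, so n(CO) = 7.9680 mol.
In step 2 the CO:Fe ratio is 3:2, so n(Fe) = 5.3120 mol.
Mass of Fe = 5.3120 × 55.85 = 296.68 g.

296.7 g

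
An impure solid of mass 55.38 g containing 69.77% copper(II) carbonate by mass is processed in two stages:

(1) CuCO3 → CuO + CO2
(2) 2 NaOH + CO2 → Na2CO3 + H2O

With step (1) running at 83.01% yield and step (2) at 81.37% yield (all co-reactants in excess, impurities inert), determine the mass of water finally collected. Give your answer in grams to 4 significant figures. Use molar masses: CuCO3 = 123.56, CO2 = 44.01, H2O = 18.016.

3.805 g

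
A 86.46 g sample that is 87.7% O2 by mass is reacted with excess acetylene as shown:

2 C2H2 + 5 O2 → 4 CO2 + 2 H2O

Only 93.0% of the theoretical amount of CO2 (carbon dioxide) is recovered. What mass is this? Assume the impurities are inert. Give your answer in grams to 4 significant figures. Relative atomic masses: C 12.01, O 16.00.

77.59 g

Pure O2 available = 86.46 g × 0.877 = 75.825 g.
M(O2) = 2(16.00) = 32.00 g/mol.
M(CO2) = 12.01 + 2(16.00) = 44.01 g/mol.
n(O2) = 75.825 g / 32.00 g/mol = 2.3695 mol.
From the equation the O2:CO2 mole ratio is 5:4, so n(CO2) = 2.3695 × 4/5 = 1.8956 mol.
Mass of CO2 = 1.8956 mol × 44.01 g/mol = 83.427 g.
Actual mass collected = 83.427 g × 0.930 = 77.587 g.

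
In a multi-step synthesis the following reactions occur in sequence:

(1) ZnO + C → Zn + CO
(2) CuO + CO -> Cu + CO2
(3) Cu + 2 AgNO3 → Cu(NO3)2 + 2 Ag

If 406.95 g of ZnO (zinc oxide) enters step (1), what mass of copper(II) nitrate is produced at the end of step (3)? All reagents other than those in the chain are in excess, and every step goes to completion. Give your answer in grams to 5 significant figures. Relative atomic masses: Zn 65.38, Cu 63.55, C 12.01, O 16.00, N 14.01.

937.97 g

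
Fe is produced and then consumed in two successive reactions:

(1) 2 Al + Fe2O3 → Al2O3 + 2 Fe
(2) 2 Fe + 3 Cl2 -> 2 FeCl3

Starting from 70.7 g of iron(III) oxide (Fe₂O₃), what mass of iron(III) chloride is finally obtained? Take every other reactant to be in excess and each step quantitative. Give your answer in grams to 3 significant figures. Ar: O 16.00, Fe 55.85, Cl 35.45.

144 g

M(Fe2O3) = 2(55.85) + 3(16.00) = 159.70 g/mol.
M(FeCl3) = 55.85 + 3(35.45) = 162.20 g/mol.
n(Fe2O3) = 70.70 / 159.70 = 0.4427 mol.
Step 1 gives a 1:2 ratio of Fe2O3 to Fe, so n(Fe) = 0.8854 mol.
In step 2 the Fe:FeCl3 ratio is 2:2, so n(FeCl3) = 0.8854 mol.
Mass of FeCl3 = 0.8854 × 162.20 = 143.6 g.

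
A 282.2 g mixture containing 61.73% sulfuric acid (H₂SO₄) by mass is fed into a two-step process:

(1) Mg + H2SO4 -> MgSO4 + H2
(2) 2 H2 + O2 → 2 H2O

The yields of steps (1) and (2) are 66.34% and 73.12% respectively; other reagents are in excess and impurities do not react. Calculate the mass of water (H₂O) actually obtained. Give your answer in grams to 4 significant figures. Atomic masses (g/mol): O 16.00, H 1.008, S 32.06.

Pure H2SO4 = 282.2 × 0.6173 = 174.20 g.
M(H2SO4) = 2(1.008) + 32.06 + 4(16.00) = 98.076 g/mol.
M(H2O) = 2(1.008) + 16.00 = 18.016 g/mol.
n(H2SO4) = 174.20 / 98.076 = 1.7762 mol.
Step 1 (H2SO4:H2 = 1:1): theoretical n(H2) = 1.7762 mol; at 66.34% yield, n(H2) = 1.1783 mol.
Step 2 (H2:H2O = 2:2): theoretical n(H2O) = 1.1783 mol, so theoretical mass = 1.1783 × 18.016 = 21.229 g.
At 73.12% yield, actual mass of H2O = 21.229 × 0.7312 = 15.522 g.

15.52 g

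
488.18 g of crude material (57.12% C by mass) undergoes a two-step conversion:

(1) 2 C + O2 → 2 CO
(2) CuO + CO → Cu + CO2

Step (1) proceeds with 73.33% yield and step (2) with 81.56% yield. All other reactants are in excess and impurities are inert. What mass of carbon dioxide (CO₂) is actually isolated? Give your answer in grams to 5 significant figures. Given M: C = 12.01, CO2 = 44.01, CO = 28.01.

611.13 g

Pure C = 488.18 × 0.5712 = 278.848 g.
n(C) = 278.848 / 12.01 = 23.2180 mol.
Step 1 (C:CO = 2:2): theoretical n(CO) = 23.2180 mol; at 73.33% yield, n(CO) = 17.0258 mol.
Step 2 (CO:CO2 = 1:1): theoretical n(CO2) = 17.0258 mol, so theoretical mass = 17.0258 × 44.01 = 749.304 g.
At 81.56% yield, actual mass of CO2 = 749.304 × 0.8156 = 611.133 g.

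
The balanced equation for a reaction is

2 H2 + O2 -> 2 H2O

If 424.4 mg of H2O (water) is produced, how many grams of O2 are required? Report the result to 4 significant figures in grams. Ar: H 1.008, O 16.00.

M(H2O) = 2(1.008) + 16.00 = 18.016 g/mol.
M(O2) = 2(16.00) = 32.00 g/mol.
Convert: 424.4 mg = 0.42440 g.
n(H2O) = 0.42440 g / 18.016 g/mol = 0.023557 mol.
From the equation the H2O:O2 mole ratio is 2:1, so n(O2) = 0.023557 × 1/2 = 0.011778 mol.
Mass of O2 = 0.011778 mol × 32.00 g/mol = 0.37691 g.

0.3769 g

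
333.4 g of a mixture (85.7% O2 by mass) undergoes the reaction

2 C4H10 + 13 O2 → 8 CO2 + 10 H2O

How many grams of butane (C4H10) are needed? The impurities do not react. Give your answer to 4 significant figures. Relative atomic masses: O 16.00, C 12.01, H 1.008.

Mass of pure O2 = 333.4 g × 0.857 = 285.72 g.
M(O2) = 2(16.00) = 32.00 g/mol.
M(C4H10) = 4(12.01) + 10(1.008) = 58.12 g/mol.
n(O2) = 285.72 g / 32.00 g/mol = 8.9289 mol.
From the equation the O2:C4H10 mole ratio is 13:2, so n(C4H10) = 8.9289 × 2/13 = 1.3737 mol.
Mass of C4H10 = 1.3737 mol × 58.12 g/mol = 79.838 g.

79.84 g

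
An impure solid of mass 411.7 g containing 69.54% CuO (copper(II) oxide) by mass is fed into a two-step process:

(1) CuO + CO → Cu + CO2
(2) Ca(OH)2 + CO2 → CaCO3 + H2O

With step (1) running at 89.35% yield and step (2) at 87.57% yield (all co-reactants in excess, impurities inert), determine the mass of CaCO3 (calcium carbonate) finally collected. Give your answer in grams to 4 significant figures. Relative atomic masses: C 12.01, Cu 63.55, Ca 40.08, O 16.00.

Pure CuO = 411.7 × 0.6954 = 286.30 g.
M(CuO) = 63.55 + 16.00 = 79.55 g/mol.
M(CaCO3) = 40.08 + 12.01 + 3(16.00) = 100.09 g/mol.
n(CuO) = 286.30 / 79.55 = 3.5989 mol.
Step 1 (CuO:CO2 = 1:1): theoretical n(CO2) = 3.5989 mol; at 89.35% yield, n(CO2) = 3.2157 mol.
Step 2 (CO2:CaCO3 = 1:1): theoretical n(CaCO3) = 3.2157 mol, so theoretical mass = 3.2157 × 100.09 = 321.86 g.
At 87.57% yield, actual mass of CaCO3 = 321.86 × 0.8757 = 281.85 g.

281.8 g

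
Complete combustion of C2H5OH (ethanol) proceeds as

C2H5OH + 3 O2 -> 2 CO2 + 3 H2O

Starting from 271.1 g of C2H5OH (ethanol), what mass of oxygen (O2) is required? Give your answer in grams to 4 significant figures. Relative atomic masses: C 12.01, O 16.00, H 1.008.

564.9 g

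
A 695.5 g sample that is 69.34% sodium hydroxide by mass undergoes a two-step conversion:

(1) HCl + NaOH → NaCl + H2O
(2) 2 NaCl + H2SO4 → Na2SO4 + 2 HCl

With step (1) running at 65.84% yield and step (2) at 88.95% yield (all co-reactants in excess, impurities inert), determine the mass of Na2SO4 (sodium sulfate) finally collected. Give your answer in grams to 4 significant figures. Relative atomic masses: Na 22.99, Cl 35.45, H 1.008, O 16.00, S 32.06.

501.5 g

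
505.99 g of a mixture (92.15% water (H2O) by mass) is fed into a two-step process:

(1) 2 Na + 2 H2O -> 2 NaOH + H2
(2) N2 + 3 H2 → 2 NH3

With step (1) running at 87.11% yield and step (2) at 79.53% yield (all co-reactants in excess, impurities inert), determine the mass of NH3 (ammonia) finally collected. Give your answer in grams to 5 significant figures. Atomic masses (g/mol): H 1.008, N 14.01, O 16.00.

101.81 g

Pure H2O = 505.99 × 0.9215 = 466.270 g.
M(H2O) = 2(1.008) + 16.00 = 18.016 g/mol.
M(NH3) = 14.01 + 3(1.008) = 17.034 g/mol.
n(H2O) = 466.270 / 18.016 = 25.8809 mol.
Step 1 (H2O:H2 = 2:1): theoretical n(H2) = 12.9404 mol; at 87.11% yield, n(H2) = 11.2724 mol.
Step 2 (H2:NH3 = 3:2): theoretical n(NH3) = 7.51494 mol, so theoretical mass = 7.51494 × 17.034 = 128.010 g.
At 79.53% yield, actual mass of NH3 = 128.010 × 0.7953 = 101.806 g.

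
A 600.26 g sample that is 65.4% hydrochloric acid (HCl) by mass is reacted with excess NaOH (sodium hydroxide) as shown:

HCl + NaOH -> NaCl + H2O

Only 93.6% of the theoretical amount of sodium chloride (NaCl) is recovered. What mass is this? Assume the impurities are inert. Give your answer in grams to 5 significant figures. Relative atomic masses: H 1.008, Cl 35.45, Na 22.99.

Pure HCl available = 600.26 g × 0.654 = 392.570 g.
M(HCl) = 1.008 + 35.45 = 36.458 g/mol.
M(NaCl) = 22.99 + 35.45 = 58.44 g/mol.
n(HCl) = 392.570 g / 36.458 g/mol = 10.7677 mol.
From the equation the HCl:NaCl mole ratio is 1:1, so n(NaCl) = 10.7677 × 1/1 = 10.7677 mol.
Mass of NaCl = 10.7677 mol × 58.44 g/mol = 629.266 g.
Actual mass collected = 629.266 g × 0.936 = 588.993 g.

588.99 g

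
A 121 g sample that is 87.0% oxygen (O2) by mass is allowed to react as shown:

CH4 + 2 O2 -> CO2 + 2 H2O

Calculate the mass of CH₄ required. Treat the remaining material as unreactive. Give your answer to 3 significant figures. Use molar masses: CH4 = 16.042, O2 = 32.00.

Mass of pure O2 = 121 g × 0.870 = 105.3 g.
n(O2) = 105.3 g / 32.00 g/mol = 3.290 mol.
From the equation the O2:CH4 mole ratio is 2:1, so n(CH4) = 3.290 × 1/2 = 1.645 mol.
Mass of CH4 = 1.645 mol × 16.042 g/mol = 26.39 g.

26.4 g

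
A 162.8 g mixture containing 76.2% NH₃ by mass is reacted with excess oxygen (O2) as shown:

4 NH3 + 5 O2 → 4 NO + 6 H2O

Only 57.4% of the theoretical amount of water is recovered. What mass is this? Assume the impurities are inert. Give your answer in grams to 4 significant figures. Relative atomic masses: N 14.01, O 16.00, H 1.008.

Pure NH3 available = 162.8 g × 0.762 = 124.05 g.
M(NH3) = 14.01 + 3(1.008) = 17.034 g/mol.
M(H2O) = 2(1.008) + 16.00 = 18.016 g/mol.
n(NH3) = 124.05 g / 17.034 g/mol = 7.2827 mol.
From the equation the NH3:H2O mole ratio is 4:6, so n(H2O) = 7.2827 × 6/4 = 10.924 mol.
Mass of H2O = 10.924 mol × 18.016 g/mol = 196.81 g.
Actual mass collected = 196.81 g × 0.574 = 112.97 g.

113.0 g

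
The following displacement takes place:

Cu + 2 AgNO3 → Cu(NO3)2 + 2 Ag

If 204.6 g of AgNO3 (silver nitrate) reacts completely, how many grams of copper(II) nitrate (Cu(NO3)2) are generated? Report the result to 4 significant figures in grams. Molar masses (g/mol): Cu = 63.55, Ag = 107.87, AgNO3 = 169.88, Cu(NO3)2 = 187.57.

113.0 g

n(AgNO3) = 204.60 g / 169.88 g/mol = 1.2044 mol.
From the equation the AgNO3:Cu(NO3)2 mole ratio is 2:1, so n(Cu(NO3)2) = 1.2044 × 1/2 = 0.60219 mol.
Mass of Cu(NO3)2 = 0.60219 mol × 187.57 g/mol = 112.95 g.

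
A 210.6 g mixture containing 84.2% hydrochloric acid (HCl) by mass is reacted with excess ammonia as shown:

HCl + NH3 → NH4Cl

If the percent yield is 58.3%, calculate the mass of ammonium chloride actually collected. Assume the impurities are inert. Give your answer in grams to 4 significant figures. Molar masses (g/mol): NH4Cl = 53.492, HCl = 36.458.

Pure HCl available = 210.6 g × 0.842 = 177.33 g.
n(HCl) = 177.33 g / 36.458 g/mol = 4.8638 mol.
From the equation the HCl:NH4Cl mole ratio is 1:1, so n(NH4Cl) = 4.8638 × 1/1 = 4.8638 mol.
Mass of NH4Cl = 4.8638 mol × 53.492 g/mol = 260.18 g.
Actual mass collected = 260.18 g × 0.583 = 151.68 g.

151.7 g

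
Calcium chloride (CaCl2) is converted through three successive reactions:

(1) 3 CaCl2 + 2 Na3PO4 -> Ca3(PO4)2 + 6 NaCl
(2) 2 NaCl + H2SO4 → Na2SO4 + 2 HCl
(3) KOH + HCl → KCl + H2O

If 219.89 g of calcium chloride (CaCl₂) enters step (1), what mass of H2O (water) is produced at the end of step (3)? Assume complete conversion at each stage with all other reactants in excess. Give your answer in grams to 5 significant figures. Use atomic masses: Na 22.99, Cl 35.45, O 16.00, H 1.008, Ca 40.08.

71.392 g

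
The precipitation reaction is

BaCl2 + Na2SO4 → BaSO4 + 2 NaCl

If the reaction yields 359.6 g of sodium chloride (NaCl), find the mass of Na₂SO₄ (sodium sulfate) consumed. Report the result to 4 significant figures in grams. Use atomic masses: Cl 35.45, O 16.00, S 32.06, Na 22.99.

437.0 g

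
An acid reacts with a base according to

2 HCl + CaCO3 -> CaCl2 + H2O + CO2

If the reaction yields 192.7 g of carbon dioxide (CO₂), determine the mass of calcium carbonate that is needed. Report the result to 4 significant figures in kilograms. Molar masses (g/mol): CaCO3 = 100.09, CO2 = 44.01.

0.4382 kg

n(CO2) = 192.70 g / 44.01 g/mol = 4.3786 mol.
From the equation the CO2:CaCO3 mole ratio is 1:1, so n(CaCO3) = 4.3786 × 1/1 = 4.3786 mol.
Mass of CaCO3 = 4.3786 mol × 100.09 g/mol = 438.25 g.
Converting to kg: 438.25 g = 0.4382 kg.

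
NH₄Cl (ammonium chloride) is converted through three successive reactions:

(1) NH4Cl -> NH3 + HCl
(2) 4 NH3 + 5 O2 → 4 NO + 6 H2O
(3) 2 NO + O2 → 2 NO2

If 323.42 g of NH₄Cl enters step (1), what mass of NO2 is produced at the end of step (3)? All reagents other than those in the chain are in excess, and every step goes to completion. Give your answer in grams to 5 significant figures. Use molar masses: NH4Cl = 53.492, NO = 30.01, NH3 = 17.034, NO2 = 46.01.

n(NH4Cl) = 323.42 / 53.492 = 6.04614 mol.
Reaction (1): NH4Cl→NH3 ratio 1:1 ⇒ n(NH3) = 6.04614 mol.
Reaction (2): NH3→NO ratio 4:4 ⇒ n(NO) = 6.04614 mol.
Reaction (3): NO→NO2 ratio 2:2 ⇒ n(NO2) = 6.04614 mol.
Mass of NO2 = 6.04614 × 46.01 = 278.183 g.

278.18 g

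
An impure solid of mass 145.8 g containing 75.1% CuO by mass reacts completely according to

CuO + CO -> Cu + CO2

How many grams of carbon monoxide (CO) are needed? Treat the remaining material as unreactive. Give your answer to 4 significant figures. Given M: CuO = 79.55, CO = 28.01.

38.55 g

Mass of pure CuO = 145.8 g × 0.751 = 109.50 g.
n(CuO) = 109.50 g / 79.55 g/mol = 1.3764 mol.
From the equation the CuO:CO mole ratio is 1:1, so n(CO) = 1.3764 × 1/1 = 1.3764 mol.
Mass of CO = 1.3764 mol × 28.01 g/mol = 38.554 g.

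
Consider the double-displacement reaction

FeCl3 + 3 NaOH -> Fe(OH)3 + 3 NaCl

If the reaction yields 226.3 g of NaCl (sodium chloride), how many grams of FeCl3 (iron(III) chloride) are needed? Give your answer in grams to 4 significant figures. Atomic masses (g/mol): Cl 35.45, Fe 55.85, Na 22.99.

M(NaCl) = 22.99 + 35.45 = 58.44 g/mol.
M(FeCl3) = 55.85 + 3(35.45) = 162.20 g/mol.
n(NaCl) = 226.30 g / 58.44 g/mol = 3.8723 mol.
From the equation the NaCl:FeCl3 mole ratio is 3:1, so n(FeCl3) = 3.8723 × 1/3 = 1.2908 mol.
Mass of FeCl3 = 1.2908 mol × 162.20 g/mol = 209.36 g.

209.4 g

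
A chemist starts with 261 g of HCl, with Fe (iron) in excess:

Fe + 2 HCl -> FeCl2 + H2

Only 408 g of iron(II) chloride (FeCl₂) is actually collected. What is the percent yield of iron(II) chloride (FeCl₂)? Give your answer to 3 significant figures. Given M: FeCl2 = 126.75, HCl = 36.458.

89.9 %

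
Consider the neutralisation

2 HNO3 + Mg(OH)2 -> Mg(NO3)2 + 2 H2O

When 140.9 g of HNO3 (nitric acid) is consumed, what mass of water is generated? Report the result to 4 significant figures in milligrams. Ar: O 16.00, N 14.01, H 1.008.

M(HNO3) = 1.008 + 14.01 + 3(16.00) = 63.018 g/mol.
M(H2O) = 2(1.008) + 16.00 = 18.016 g/mol.
n(HNO3) = 140.90 g / 63.018 g/mol = 2.2359 mol.
From the equation the HNO3:H2O mole ratio is 2:2, so n(H2O) = 2.2359 × 2/2 = 2.2359 mol.
Mass of H2O = 2.2359 mol × 18.016 g/mol = 40.281 g.
Converting to mg: 40.281 g = 40280 mg.

40280 mg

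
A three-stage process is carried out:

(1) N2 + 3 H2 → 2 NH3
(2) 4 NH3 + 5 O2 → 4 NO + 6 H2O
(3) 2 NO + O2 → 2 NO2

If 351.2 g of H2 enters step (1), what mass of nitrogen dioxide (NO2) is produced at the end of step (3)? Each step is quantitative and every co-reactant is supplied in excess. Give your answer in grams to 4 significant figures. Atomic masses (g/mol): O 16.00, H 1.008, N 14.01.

5343 g

M(H2) = 2(1.008) = 2.016 g/mol.
M(NO2) = 14.01 + 2(16.00) = 46.01 g/mol.
n(H2) = 351.2 / 2.016 = 174.21 mol.
Reaction (1): H2→NH3 ratio 3:2 ⇒ n(NH3) = 116.14 mol.
Reaction (2): NH3→NO ratio 4:4 ⇒ n(NO) = 116.14 mol.
Reaction (3): NO→NO2 ratio 2:2 ⇒ n(NO2) = 116.14 mol.
Mass of NO2 = 116.14 × 46.01 = 5343.5 g.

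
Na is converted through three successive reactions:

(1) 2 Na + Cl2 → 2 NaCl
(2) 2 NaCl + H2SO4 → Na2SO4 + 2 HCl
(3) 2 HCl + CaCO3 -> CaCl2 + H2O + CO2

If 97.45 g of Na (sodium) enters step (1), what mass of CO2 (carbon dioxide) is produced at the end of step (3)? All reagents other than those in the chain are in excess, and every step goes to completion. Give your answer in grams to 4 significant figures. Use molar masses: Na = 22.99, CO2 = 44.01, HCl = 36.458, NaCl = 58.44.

93.27 g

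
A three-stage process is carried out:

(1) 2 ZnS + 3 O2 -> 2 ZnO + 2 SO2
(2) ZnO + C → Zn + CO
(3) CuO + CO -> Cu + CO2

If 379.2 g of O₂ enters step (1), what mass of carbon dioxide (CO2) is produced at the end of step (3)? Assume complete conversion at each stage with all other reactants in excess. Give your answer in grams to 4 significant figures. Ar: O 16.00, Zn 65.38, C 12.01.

M(O2) = 2(16.00) = 32.00 g/mol.
M(CO2) = 12.01 + 2(16.00) = 44.01 g/mol.
n(O2) = 379.2 / 32.00 = 11.850 mol.
Reaction (1): O2→ZnO ratio 3:2 ⇒ n(ZnO) = 7.9000 mol.
Reaction (2): ZnO→CO ratio 1:1 ⇒ n(CO) = 7.9000 mol.
Reaction (3): CO→CO2 ratio 1:1 ⇒ n(CO2) = 7.9000 mol.
Mass of CO2 = 7.9000 × 44.01 = 347.68 g.

347.7 g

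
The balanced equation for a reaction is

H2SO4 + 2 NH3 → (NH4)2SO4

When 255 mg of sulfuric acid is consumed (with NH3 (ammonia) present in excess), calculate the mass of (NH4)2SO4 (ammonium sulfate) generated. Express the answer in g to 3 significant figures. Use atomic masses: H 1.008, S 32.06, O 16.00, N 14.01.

M(H2SO4) = 2(1.008) + 32.06 + 4(16.00) = 98.076 g/mol.
M((NH4)2SO4) = 2(14.01) + 8(1.008) + 32.06 + 4(16.00) = 132.144 g/mol.
Convert: 255 mg = 0.2550 g.
n(H2SO4) = 0.2550 g / 98.076 g/mol = 0.002600 mol.
From the equation the H2SO4:(NH4)2SO4 mole ratio is 1:1, so n((NH4)2SO4) = 0.002600 × 1/1 = 0.002600 mol.
Mass of (NH4)2SO4 = 0.002600 mol × 132.144 g/mol = 0.3436 g.

0.344 g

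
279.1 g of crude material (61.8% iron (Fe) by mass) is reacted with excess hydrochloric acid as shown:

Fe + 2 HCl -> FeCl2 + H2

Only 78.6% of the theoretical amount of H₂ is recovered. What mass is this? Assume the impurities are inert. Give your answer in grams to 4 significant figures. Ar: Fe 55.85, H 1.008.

4.894 g

Pure Fe available = 279.1 g × 0.618 = 172.48 g.
M(Fe) = 55.85 g/mol.
M(H2) = 2(1.008) = 2.016 g/mol.
n(Fe) = 172.48 g / 55.85 g/mol = 3.0883 mol.
From the equation the Fe:H2 mole ratio is 1:1, so n(H2) = 3.0883 × 1/1 = 3.0883 mol.
Mass of H2 = 3.0883 mol × 2.016 g/mol = 6.2261 g.
Actual mass collected = 6.2261 g × 0.786 = 4.8937 g.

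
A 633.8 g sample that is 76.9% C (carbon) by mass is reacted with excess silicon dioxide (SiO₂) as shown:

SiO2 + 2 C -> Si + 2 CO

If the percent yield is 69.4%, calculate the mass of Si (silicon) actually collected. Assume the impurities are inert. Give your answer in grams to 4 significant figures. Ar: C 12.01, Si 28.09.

395.6 g

Pure C available = 633.8 g × 0.769 = 487.39 g.
M(C) = 12.01 g/mol.
M(Si) = 28.09 g/mol.
n(C) = 487.39 g / 12.01 g/mol = 40.582 mol.
From the equation the C:Si mole ratio is 2:1, so n(Si) = 40.582 × 1/2 = 20.291 mol.
Mass of Si = 20.291 mol × 28.09 g/mol = 569.98 g.
Actual mass collected = 569.98 g × 0.694 = 395.56 g.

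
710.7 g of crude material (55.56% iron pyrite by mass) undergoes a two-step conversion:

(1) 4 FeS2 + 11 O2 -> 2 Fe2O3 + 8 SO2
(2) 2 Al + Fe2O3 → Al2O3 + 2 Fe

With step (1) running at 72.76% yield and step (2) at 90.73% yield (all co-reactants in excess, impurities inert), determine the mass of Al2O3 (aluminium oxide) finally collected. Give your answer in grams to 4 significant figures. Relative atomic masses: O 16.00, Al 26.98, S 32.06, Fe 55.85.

110.8 g

Pure FeS2 = 710.7 × 0.5556 = 394.86 g.
M(FeS2) = 55.85 + 2(32.06) = 119.97 g/mol.
M(Al2O3) = 2(26.98) + 3(16.00) = 101.96 g/mol.
n(FeS2) = 394.86 / 119.97 = 3.2914 mol.
Step 1 (FeS2:Fe2O3 = 4:2): theoretical n(Fe2O3) = 1.6457 mol; at 72.76% yield, n(Fe2O3) = 1.1974 mol.
Step 2 (Fe2O3:Al2O3 = 1:1): theoretical n(Al2O3) = 1.1974 mol, so theoretical mass = 1.1974 × 101.96 = 122.09 g.
At 90.73% yield, actual mass of Al2O3 = 122.09 × 0.9073 = 110.77 g.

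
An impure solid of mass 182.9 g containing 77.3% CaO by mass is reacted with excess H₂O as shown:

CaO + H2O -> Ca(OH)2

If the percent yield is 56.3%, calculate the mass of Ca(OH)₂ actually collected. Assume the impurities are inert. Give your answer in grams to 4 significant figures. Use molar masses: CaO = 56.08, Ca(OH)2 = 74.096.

Pure CaO available = 182.9 g × 0.773 = 141.38 g.
n(CaO) = 141.38 g / 56.08 g/mol = 2.5211 mol.
From the equation the CaO:Ca(OH)2 mole ratio is 1:1, so n(Ca(OH)2) = 2.5211 × 1/1 = 2.5211 mol.
Mass of Ca(OH)2 = 2.5211 mol × 74.096 g/mol = 186.80 g.
Actual mass collected = 186.80 g × 0.563 = 105.17 g.

105.2 g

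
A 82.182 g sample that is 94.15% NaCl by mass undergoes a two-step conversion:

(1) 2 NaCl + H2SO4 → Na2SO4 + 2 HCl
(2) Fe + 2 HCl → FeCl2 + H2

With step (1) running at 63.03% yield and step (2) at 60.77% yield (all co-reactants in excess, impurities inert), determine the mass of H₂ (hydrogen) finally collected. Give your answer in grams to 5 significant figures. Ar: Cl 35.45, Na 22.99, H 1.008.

0.51119 g

Pure NaCl = 82.182 × 0.9415 = 77.3744 g.
M(NaCl) = 22.99 + 35.45 = 58.44 g/mol.
M(H2) = 2(1.008) = 2.016 g/mol.
n(NaCl) = 77.3744 / 58.44 = 1.32400 mol.
Step 1 (NaCl:HCl = 2:2): theoretical n(HCl) = 1.32400 mol; at 63.03% yield, n(HCl) = 0.834515 mol.
Step 2 (HCl:H2 = 2:1): theoretical n(H2) = 0.417257 mol, so theoretical mass = 0.417257 × 2.016 = 0.841191 g.
At 60.77% yield, actual mass of H2 = 0.841191 × 0.6077 = 0.511192 g.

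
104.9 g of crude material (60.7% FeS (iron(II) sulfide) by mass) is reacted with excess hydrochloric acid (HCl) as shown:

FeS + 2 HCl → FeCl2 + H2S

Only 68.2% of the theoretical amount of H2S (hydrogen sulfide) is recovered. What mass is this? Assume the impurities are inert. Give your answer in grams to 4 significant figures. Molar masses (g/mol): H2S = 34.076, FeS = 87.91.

16.83 g

Pure FeS available = 104.9 g × 0.607 = 63.674 g.
n(FeS) = 63.674 g / 87.91 g/mol = 0.72431 mol.
From the equation the FeS:H2S mole ratio is 1:1, so n(H2S) = 0.72431 × 1/1 = 0.72431 mol.
Mass of H2S = 0.72431 mol × 34.076 g/mol = 24.682 g.
Actual mass collected = 24.682 g × 0.682 = 16.833 g.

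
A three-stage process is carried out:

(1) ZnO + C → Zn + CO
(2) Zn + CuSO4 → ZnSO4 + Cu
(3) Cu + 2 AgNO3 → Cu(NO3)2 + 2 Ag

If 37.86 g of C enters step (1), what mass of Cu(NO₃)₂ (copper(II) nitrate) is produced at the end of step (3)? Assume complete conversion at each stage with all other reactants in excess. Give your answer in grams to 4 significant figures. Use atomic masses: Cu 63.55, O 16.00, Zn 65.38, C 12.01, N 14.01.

591.3 g

M(C) = 12.01 g/mol.
M(Cu(NO3)2) = 63.55 + 2(14.01) + 6(16.00) = 187.57 g/mol.
n(C) = 37.86 / 12.01 = 3.1524 mol.
Reaction (1): C→Zn ratio 1:1 ⇒ n(Zn) = 3.1524 mol.
Reaction (2): Zn→Cu ratio 1:1 ⇒ n(Cu) = 3.1524 mol.
Reaction (3): Cu→Cu(NO3)2 ratio 1:1 ⇒ n(Cu(NO3)2) = 3.1524 mol.
Mass of Cu(NO3)2 = 3.1524 × 187.57 = 591.29 g.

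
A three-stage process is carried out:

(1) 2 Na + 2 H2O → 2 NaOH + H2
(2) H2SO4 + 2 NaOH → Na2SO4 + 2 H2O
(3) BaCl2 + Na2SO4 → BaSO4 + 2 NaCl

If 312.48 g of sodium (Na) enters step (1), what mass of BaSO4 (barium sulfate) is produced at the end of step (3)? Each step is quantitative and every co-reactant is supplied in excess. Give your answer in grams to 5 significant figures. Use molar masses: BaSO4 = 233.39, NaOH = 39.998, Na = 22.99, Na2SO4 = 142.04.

n(Na) = 312.48 / 22.99 = 13.5920 mol.
Reaction (1): Na→NaOH ratio 2:2 ⇒ n(NaOH) = 13.5920 mol.
Reaction (2): NaOH→Na2SO4 ratio 2:1 ⇒ n(Na2SO4) = 6.79600 mol.
Reaction (3): Na2SO4→BaSO4 ratio 1:1 ⇒ n(BaSO4) = 6.79600 mol.
Mass of BaSO4 = 6.79600 × 233.39 = 1586.12 g.

1586.1 g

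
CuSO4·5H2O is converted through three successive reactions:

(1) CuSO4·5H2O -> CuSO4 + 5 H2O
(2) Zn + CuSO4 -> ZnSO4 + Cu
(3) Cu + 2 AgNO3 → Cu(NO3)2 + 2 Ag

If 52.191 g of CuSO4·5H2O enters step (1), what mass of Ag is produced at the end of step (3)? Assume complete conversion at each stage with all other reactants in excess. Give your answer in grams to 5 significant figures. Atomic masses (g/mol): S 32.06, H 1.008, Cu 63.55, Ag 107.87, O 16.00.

M(CuSO4·5H2O) = 63.55 + 32.06 + 9(16.00) + 10(1.008) = 249.69 g/mol.
M(Ag) = 107.87 g/mol.
n(CuSO4·5H2O) = 52.191 / 249.69 = 0.209023 mol.
Reaction (1): CuSO4·5H2O→CuSO4 ratio 1:1 ⇒ n(CuSO4) = 0.209023 mol.
Reaction (2): CuSO4→Cu ratio 1:1 ⇒ n(Cu) = 0.209023 mol.
Reaction (3): Cu→Ag ratio 1:2 ⇒ n(Ag) = 0.418046 mol.
Mass of Ag = 0.418046 × 107.87 = 45.0947 g.

45.095 g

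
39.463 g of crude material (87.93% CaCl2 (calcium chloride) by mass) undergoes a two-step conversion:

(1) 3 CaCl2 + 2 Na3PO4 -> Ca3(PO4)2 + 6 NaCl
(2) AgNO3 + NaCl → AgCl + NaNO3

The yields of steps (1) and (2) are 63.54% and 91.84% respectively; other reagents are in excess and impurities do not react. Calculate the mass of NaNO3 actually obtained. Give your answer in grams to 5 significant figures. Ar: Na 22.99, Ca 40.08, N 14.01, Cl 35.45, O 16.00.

31.018 g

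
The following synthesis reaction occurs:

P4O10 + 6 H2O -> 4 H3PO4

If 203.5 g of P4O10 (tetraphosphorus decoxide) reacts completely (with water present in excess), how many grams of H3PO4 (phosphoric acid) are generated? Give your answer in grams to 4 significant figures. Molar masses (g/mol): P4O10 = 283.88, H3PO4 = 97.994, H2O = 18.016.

281.0 g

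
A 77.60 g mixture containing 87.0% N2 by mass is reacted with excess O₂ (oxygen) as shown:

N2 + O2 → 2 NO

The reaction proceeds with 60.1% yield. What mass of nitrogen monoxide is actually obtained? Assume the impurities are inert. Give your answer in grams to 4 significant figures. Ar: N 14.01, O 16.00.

Pure N2 available = 77.60 g × 0.870 = 67.512 g.
M(N2) = 2(14.01) = 28.02 g/mol.
M(NO) = 14.01 + 16.00 = 30.01 g/mol.
n(N2) = 67.512 g / 28.02 g/mol = 2.4094 mol.
From the equation the N2:NO mole ratio is 1:2, so n(NO) = 2.4094 × 2/1 = 4.8188 mol.
Mass of NO = 4.8188 mol × 30.01 g/mol = 144.61 g.
Actual mass collected = 144.61 g × 0.601 = 86.913 g.

86.91 g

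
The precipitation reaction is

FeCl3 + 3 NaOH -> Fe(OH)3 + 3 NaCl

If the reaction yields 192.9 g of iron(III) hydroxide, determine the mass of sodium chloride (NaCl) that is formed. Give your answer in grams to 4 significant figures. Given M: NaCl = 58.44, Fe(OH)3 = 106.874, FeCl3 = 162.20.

n(Fe(OH)3) = 192.90 g / 106.874 g/mol = 1.8049 mol.
From the equation the Fe(OH)3:NaCl mole ratio is 1:3, so n(NaCl) = 1.8049 × 3/1 = 5.4148 mol.
Mass of NaCl = 5.4148 mol × 58.44 g/mol = 316.44 g.

316.4 g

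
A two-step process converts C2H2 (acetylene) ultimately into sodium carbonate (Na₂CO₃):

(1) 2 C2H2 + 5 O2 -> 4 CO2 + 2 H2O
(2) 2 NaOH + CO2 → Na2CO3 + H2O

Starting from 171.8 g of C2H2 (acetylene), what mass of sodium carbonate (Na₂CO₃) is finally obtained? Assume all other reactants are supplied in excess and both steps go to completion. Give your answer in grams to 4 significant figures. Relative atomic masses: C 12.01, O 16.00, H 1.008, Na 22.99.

M(C2H2) = 2(12.01) + 2(1.008) = 26.036 g/mol.
M(Na2CO3) = 2(22.99) + 12.01 + 3(16.00) = 105.99 g/mol.
n(C2H2) = 171.80 / 26.036 = 6.5986 mol.
Step 1 gives a 2:4 ratio of C2H2 to CO2, so n(CO2) = 13.197 mol.
In step 2 the CO2:Na2CO3 ratio is 1:1, so n(Na2CO3) = 13.197 mol.
Mass of Na2CO3 = 13.197 × 105.99 = 1398.8 g.

1399 g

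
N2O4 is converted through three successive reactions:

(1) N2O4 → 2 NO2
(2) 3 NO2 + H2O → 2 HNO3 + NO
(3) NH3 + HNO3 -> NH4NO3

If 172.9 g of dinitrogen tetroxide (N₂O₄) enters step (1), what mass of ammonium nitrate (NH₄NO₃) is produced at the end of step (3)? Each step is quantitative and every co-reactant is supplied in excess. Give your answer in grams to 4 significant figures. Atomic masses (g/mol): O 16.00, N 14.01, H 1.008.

200.6 g

M(N2O4) = 2(14.01) + 4(16.00) = 92.02 g/mol.
M(NH4NO3) = 2(14.01) + 4(1.008) + 3(16.00) = 80.052 g/mol.
n(N2O4) = 172.9 / 92.02 = 1.8789 mol.
Reaction (1): N2O4→NO2 ratio 1:2 ⇒ n(NO2) = 3.7579 mol.
Reaction (2): NO2→HNO3 ratio 3:2 ⇒ n(HNO3) = 2.5053 mol.
Reaction (3): HNO3→NH4NO3 ratio 1:1 ⇒ n(NH4NO3) = 2.5053 mol.
Mass of NH4NO3 = 2.5053 × 80.052 = 200.55 g.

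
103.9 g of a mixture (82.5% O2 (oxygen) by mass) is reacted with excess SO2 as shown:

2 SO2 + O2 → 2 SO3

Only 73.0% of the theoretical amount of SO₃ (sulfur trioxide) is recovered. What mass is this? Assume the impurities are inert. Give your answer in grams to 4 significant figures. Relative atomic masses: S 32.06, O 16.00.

313.1 g

Pure O2 available = 103.9 g × 0.825 = 85.718 g.
M(O2) = 2(16.00) = 32.00 g/mol.
M(SO3) = 32.06 + 3(16.00) = 80.06 g/mol.
n(O2) = 85.718 g / 32.00 g/mol = 2.6787 mol.
From the equation the O2:SO3 mole ratio is 1:2, so n(SO3) = 2.6787 × 2/1 = 5.3573 mol.
Mass of SO3 = 5.3573 mol × 80.06 g/mol = 428.91 g.
Actual mass collected = 428.91 g × 0.730 = 313.10 g.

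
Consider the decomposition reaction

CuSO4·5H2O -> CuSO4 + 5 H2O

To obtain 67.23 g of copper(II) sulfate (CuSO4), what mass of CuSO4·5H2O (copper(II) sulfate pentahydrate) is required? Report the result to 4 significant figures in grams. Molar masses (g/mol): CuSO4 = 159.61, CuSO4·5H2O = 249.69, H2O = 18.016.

105.2 g

n(CuSO4) = 67.230 g / 159.61 g/mol = 0.42121 mol.
From the equation the CuSO4:CuSO4·5H2O mole ratio is 1:1, so n(CuSO4·5H2O) = 0.42121 × 1/1 = 0.42121 mol.
Mass of CuSO4·5H2O = 0.42121 mol × 249.69 g/mol = 105.17 g.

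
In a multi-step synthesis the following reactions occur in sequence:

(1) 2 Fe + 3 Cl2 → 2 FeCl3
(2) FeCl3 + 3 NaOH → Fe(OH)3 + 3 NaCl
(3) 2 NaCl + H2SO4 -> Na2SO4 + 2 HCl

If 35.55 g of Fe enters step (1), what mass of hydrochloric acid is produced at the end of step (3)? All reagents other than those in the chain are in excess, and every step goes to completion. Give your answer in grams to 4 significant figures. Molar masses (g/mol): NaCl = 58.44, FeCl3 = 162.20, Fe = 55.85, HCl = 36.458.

n(Fe) = 35.55 / 55.85 = 0.63653 mol.
Reaction (1): Fe→FeCl3 ratio 2:2 ⇒ n(FeCl3) = 0.63653 mol.
Reaction (2): FeCl3→NaCl ratio 1:3 ⇒ n(NaCl) = 1.9096 mol.
Reaction (3): NaCl→HCl ratio 2:2 ⇒ n(HCl) = 1.9096 mol.
Mass of HCl = 1.9096 × 36.458 = 69.619 g.

69.62 g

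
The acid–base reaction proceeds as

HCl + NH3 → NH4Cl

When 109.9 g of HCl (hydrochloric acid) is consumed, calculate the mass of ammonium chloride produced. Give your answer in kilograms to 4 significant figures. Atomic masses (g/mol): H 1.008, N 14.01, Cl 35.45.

M(HCl) = 1.008 + 35.45 = 36.458 g/mol.
M(NH4Cl) = 14.01 + 4(1.008) + 35.45 = 53.492 g/mol.
n(HCl) = 109.90 g / 36.458 g/mol = 3.0144 mol.
From the equation the HCl:NH4Cl mole ratio is 1:1, so n(NH4Cl) = 3.0144 × 1/1 = 3.0144 mol.
Mass of NH4Cl = 3.0144 mol × 53.492 g/mol = 161.25 g.
Converting to kg: 161.25 g = 0.1612 kg.

0.1612 kg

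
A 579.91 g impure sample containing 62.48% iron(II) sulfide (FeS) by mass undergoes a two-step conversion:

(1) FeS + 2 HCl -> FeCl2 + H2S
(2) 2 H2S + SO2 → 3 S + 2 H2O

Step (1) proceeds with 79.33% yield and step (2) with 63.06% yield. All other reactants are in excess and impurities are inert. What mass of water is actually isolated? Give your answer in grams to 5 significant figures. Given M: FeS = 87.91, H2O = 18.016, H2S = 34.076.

Pure FeS = 579.91 × 0.6248 = 362.328 g.
n(FeS) = 362.328 / 87.91 = 4.12158 mol.
Step 1 (FeS:H2S = 1:1): theoretical n(H2S) = 4.12158 mol; at 79.33% yield, n(H2S) = 3.26965 mol.
Step 2 (H2S:H2O = 2:2): theoretical n(H2O) = 3.26965 mol, so theoretical mass = 3.26965 × 18.016 = 58.9060 g.
At 63.06% yield, actual mass of H2O = 58.9060 × 0.6306 = 37.1461 g.

37.146 g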